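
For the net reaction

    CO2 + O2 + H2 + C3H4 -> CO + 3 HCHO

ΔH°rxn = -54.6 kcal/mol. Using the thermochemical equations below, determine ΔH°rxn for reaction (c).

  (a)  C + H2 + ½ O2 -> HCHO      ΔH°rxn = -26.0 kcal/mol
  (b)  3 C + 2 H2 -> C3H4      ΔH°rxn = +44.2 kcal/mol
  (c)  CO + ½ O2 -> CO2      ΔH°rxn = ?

(a) × 3 (×3 to match 3 HCHO in the target): (3)·(-26.0) = -78.0 kcal/mol
(b) reversed (C3H4 must end up as a reactant): -44.2 kcal/mol
(c) reversed (CO must end up as a product): contributes −x
-54.6 = (-78.0) + (-44.2) − x
x = (-54.6 − (-122.2)) / (-1) = -67.6 kcal/mol

ΔH°rxn = -67.6 kcal/mol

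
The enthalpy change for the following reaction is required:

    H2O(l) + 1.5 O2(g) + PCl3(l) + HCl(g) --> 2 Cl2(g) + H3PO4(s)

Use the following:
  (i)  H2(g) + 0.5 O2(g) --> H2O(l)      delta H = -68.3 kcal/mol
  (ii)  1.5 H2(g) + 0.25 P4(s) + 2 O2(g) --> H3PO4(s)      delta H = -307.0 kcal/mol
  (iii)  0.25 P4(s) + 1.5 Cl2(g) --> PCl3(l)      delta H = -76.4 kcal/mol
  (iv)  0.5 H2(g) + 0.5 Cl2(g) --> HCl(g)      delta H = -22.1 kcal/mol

(i) reversed (H2O(l) must end up as a reactant): +68.3 kcal/mol
(ii) as written (H3PO4(s) already on the product side): -307.0 kcal/mol
(iii) reversed (reverse to put PCl3(l) on the reactant side): +76.4 kcal/mol
(iv) reversed (reverse to put HCl(g) on the reactant side): +22.1 kcal/mol
Summing the manipulated equations, delta H = (+68.3) + (-307.0) + (+76.4) + (+22.1) = -140.2 kcal/mol

delta H = -140.2 kcal/mol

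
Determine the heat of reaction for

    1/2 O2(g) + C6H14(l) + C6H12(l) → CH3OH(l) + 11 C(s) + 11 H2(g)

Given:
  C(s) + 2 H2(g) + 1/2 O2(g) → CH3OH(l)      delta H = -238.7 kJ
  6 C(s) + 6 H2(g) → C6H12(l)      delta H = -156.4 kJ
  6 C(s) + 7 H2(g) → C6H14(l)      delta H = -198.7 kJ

delta H = 116.4 kJ

equation 1 as written: -238.7 kJ
equation 2 reversed: +156.4 kJ
equation 3 reversed: +198.7 kJ
delta H = (-238.7) + (+156.4) + (+198.7) = 116.4 kJ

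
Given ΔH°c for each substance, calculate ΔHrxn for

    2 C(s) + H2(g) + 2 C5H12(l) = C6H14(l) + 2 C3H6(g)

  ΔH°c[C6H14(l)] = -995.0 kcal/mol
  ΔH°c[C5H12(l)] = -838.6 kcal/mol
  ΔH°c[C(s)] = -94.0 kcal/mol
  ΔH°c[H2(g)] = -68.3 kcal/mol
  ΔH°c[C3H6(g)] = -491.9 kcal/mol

Using ΔH = Σ nΔHc°(reactants) − Σ nΔHc°(products):
= [2·(-94.0) + 1·(-68.3) + 2·(-838.6)] − [1·(-995.0) + 2·(-491.9)]
= 45.3 kcal/mol

ΔHrxn = 45.3 kcal/mol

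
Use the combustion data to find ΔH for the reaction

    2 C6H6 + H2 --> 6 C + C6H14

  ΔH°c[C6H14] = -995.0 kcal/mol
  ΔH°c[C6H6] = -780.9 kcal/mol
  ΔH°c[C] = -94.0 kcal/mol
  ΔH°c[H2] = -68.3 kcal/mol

ΔH = -71.1 kcal/mol

With combustion enthalpies, reactants minus products:
= [2·(-780.9) + 1·(-68.3)] − [6·(-94.0) + 1·(-995.0)]
= -71.1 kcal/mol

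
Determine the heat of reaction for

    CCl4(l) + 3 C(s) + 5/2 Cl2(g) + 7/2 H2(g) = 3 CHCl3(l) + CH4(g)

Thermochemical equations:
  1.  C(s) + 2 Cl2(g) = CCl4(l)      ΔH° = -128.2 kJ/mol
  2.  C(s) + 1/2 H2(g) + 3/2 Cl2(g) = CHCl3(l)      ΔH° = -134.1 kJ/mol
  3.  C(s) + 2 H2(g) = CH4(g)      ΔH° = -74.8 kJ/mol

ΔH° = -348.9 kJ/mol

eq. 1 reversed: +128.2 kJ/mol
eq. 2 × 3: (3)·(-134.1) = -402.3 kJ/mol
eq. 3 as written: -74.8 kJ/mol
ΔH° = (+128.2) + (-402.3) + (-74.8) = -348.9 kJ/mol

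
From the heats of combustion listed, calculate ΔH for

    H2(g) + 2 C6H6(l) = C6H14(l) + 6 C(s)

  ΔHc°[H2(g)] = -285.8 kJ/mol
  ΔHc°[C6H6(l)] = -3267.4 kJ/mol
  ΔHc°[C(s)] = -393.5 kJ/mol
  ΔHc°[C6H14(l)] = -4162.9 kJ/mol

With combustion enthalpies, reactants minus products:
= [1·(-285.8) + 2·(-3267.4)] − [1·(-4162.9) + 6·(-393.5)]
= -296.7 kJ/mol

ΔH = -296.7 kJ/mol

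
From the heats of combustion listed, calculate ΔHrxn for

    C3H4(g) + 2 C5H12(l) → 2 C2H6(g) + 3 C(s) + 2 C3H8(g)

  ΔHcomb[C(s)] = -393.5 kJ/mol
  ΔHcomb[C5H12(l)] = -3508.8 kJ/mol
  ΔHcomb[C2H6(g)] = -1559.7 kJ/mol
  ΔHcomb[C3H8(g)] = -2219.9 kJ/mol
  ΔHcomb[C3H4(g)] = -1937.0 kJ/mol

Using ΔH = Σ nΔHc°(reactants) − Σ nΔHc°(products):
= [1·(-1937.0) + 2·(-3508.8)] − [2·(-1559.7) + 3·(-393.5) + 2·(-2219.9)]
= -214.9 kJ/mol

ΔHrxn = -214.9 kJ/mol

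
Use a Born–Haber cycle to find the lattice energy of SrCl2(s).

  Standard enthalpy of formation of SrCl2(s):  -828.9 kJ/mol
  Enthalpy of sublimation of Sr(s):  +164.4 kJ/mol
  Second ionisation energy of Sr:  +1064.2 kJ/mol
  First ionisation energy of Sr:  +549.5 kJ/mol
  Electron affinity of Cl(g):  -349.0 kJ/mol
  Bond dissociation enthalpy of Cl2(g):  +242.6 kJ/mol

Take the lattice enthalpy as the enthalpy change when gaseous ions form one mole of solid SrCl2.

ΔHf° = 1·ΔHsub + 1·(ΣIE) + 1·D(Cl2) + 2·EA + U
-828.9 = 1·(+164.4) + 1·(+1613.7) + 1·(+242.6) + 2·(-349.0) + U
U = -828.9 − (+1322.7) = -2151.6 kJ/mol

U = -2151.6 kJ/mol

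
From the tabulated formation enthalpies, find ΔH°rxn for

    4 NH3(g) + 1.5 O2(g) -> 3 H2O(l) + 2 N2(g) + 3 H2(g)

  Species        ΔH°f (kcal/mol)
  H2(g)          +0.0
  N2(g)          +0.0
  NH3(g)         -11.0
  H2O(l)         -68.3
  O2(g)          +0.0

Products: 3·(-68.3) + 2·(+0.0) + 3·(+0.0) = -204.9
Reactants: 4·(-11.0) + 3/2·(+0.0) = -44.0
ΔH°rxn = (-204.9) − (-44.0) = -160.9 kcal/mol

ΔH°rxn = -160.9 kcal/mol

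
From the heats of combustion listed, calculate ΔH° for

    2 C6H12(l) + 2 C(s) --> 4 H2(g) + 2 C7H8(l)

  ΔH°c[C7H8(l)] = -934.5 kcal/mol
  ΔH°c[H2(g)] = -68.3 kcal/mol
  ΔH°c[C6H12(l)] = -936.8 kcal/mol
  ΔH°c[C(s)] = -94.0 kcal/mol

Using ΔH = Σ nΔHc°(reactants) − Σ nΔHc°(products):
= [2·(-936.8) + 2·(-94.0)] − [4·(-68.3) + 2·(-934.5)]
= 80.6 kcal/mol

ΔH° = 80.6 kcal/mol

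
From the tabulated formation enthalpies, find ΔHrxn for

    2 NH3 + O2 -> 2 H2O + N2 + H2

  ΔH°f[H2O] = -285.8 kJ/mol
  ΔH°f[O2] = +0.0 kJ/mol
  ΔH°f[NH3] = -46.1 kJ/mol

ΔHrxn = -479.4 kJ/mol

ΔH°rxn = Σ nΔHf°(products) − Σ nΔHf°(reactants).
Products: 2·(-285.8) + 1·(+0.0) + 1·(+0.0) = -571.6
Reactants: 2·(-46.1) + 1·(+0.0) = -92.2
ΔHrxn = (-571.6) − (-92.2) = -479.4 kJ/mol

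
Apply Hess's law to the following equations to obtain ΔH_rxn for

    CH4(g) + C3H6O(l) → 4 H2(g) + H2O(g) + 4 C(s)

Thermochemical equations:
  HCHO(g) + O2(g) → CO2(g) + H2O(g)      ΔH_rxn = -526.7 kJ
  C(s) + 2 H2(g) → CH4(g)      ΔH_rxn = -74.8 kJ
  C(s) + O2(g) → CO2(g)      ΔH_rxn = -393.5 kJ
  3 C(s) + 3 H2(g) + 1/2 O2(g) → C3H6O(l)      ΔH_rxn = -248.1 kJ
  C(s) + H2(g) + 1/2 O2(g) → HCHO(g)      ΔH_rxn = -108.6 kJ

equation 1 as written (H2O(g) already on the product side): -526.7 kJ
equation 2 reversed (CH4(g) must end up as a reactant): +74.8 kJ
equation 3 reversed: +393.5 kJ
equation 4 reversed (C3H6O(l) must end up as a reactant): +248.1 kJ
equation 5 as written: -108.6 kJ
ΔH_rxn = (1)·(-526.7) + (-1)·(-74.8) + (-1)·(-393.5) + (-1)·(-248.1) + (1)·(-108.6) = 81.1 kJ

ΔH_rxn = 81.1 kJ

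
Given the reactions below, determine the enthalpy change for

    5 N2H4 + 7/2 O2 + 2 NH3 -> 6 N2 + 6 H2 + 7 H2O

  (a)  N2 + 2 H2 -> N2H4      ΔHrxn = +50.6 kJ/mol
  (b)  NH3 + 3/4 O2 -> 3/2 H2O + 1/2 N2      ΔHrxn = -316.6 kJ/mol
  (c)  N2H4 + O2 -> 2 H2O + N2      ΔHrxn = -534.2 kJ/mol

(a) reversed and × 3 (H2 must end up as a product; scale by 3 for the 6 H2): (-3)·(+50.6) = -151.8 kJ/mol
(b) × 2 (scale by 2 for the 2 NH3): (2)·(-316.6) = -633.2 kJ/mol
(c) × 2: (2)·(-534.2) = -1068.4 kJ/mol
Since enthalpy is a state function, ΔHrxn = (-3)·(+50.6) + (2)·(-316.6) + (2)·(-534.2) = -1853.4 kJ/mol

ΔHrxn = -1853.4 kJ/mol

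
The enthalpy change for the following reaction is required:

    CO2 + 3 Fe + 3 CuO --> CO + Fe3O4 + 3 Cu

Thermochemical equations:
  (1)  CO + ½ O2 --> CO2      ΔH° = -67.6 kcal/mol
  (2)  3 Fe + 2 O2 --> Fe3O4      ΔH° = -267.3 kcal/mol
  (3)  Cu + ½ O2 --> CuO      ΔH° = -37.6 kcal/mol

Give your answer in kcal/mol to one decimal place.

ΔH° = -86.9 kcal/mol

(1) reversed (CO must end up as a product): +67.6 kcal/mol
(2) as written (Fe3O4 already on the product side): -267.3 kcal/mol
(3) reversed and × 3 (CuO must end up as a reactant; scale by 3 for the 3 CuO): (-3)·(-37.6) = +112.8 kcal/mol
ΔH° = (-1)·(-67.6) + (1)·(-267.3) + (-3)·(-37.6) = -86.9 kcal/mol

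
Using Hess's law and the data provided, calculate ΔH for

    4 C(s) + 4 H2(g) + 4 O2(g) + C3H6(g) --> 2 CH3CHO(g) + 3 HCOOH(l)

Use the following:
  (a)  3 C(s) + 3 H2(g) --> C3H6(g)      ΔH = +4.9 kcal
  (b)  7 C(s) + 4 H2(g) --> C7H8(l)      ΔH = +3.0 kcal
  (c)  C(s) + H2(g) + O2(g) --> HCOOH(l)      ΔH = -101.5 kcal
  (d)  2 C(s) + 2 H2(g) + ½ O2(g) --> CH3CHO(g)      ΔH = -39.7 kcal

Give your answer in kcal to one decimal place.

(a) reversed (C3H6(g) must end up as a reactant): -4.9 kcal
(b): not needed (C7H8(l) appears nowhere else).
(c) × 3 (×3 to match 3 HCOOH(l) in the target): (3)·(-101.5) = -304.5 kcal
(d) × 2 (scale by 2 for the 2 CH3CHO(g)): (2)·(-39.7) = -79.4 kcal
ΔH = (-4.9) + (-304.5) + (-79.4) = -388.8 kcal

ΔH = -388.8 kcal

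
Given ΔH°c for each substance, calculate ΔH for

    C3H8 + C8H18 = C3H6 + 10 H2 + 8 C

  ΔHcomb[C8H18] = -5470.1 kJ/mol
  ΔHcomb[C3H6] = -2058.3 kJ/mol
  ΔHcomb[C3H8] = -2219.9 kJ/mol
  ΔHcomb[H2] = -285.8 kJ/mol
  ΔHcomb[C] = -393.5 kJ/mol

ΔH = 374.3 kJ/mol

With combustion enthalpies, reactants minus products:
= [1·(-2219.9) + 1·(-5470.1)] − [1·(-2058.3) + 10·(-285.8) + 8·(-393.5)]
= 374.3 kJ/mol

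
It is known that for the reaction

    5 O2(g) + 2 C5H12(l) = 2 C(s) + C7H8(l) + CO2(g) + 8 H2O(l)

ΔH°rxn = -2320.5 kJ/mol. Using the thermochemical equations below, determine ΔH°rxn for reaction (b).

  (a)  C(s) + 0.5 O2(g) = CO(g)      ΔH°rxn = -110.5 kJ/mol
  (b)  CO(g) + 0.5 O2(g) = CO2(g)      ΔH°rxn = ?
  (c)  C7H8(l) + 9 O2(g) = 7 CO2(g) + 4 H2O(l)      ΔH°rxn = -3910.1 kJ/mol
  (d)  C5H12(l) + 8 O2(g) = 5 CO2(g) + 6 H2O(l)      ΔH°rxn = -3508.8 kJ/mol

(a) reversed and × 2: (-2)·(-110.5) = +221.0 kJ/mol
(b) reversed and × 2: contributes −2·x
(c) reversed: +3910.1 kJ/mol
(d) × 2: (2)·(-3508.8) = -7017.6 kJ/mol
-2320.5 = (+221.0) + (+3910.1) + (-7017.6) − 2·x
x = (-2320.5 − (-2886.5)) / (-2) = -283.0 kJ/mol

ΔH°rxn = -283.0 kJ/mol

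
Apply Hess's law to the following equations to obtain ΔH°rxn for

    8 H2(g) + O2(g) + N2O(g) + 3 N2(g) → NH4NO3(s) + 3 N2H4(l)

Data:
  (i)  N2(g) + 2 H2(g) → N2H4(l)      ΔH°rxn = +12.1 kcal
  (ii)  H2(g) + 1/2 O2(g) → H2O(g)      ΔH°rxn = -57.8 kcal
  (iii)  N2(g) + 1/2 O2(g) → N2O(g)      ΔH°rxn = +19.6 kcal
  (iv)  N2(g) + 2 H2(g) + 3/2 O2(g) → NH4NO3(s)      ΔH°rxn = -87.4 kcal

(i) × 3 (×3 to match 3 N2H4(l) in the target): (3)·(+12.1) = +36.3 kcal
(ii): not needed (H2O(g) appears nowhere else).
(iii) reversed (reverse to put N2O(g) on the reactant side): -19.6 kcal
(iv) as written (NH4NO3(s) already on the product side): -87.4 kcal
Since enthalpy is a state function, ΔH°rxn = (3)·(+12.1) + (-1)·(+19.6) + (1)·(-87.4) = -70.7 kcal

ΔH°rxn = -70.7 kcal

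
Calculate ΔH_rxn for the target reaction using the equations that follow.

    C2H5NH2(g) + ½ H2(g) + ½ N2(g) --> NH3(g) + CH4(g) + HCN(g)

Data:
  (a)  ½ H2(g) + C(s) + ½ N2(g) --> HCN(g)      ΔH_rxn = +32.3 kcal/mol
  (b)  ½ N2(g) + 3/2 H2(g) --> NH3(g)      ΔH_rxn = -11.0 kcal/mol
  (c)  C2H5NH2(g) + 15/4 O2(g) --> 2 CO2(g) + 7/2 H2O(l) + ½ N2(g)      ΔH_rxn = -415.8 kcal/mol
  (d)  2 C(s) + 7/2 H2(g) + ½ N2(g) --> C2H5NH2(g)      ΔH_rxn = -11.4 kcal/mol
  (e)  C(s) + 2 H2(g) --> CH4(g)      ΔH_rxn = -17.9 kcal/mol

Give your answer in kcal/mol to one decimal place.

ΔH_rxn = 14.8 kcal/mol

(a) as written (HCN(g) already on the product side): +32.3 kcal/mol
(b) as written (NH3(g) already on the product side): -11.0 kcal/mol
(c): not needed (H2O(l) appears nowhere else).
(d) reversed: +11.4 kcal/mol
(e) as written (CH4(g) already on the product side): -17.9 kcal/mol
ΔH_rxn = (+32.3) + (-11.0) + (+11.4) + (-17.9) = 14.8 kcal/mol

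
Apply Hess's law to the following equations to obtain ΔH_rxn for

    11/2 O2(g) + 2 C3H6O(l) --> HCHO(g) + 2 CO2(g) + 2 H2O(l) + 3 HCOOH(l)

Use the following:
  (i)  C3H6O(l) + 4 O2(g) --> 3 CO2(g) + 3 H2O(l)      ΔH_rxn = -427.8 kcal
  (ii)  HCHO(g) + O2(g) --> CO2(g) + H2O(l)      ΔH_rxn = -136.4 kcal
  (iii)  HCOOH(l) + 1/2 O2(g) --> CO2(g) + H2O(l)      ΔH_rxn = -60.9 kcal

(i) × 2 (×2 to match 2 C3H6O(l) in the target): (2)·(-427.8) = -855.6 kcal
(ii) reversed (reverse to put HCHO(g) on the product side): +136.4 kcal
(iii) reversed and × 3 (HCOOH(l) must end up as a product; ×3 to match 3 HCOOH(l) in the target): (-3)·(-60.9) = +182.7 kcal
ΔH_rxn = (2)·(-427.8) + (-1)·(-136.4) + (-3)·(-60.9) = -536.5 kcal

ΔH_rxn = -536.5 kcal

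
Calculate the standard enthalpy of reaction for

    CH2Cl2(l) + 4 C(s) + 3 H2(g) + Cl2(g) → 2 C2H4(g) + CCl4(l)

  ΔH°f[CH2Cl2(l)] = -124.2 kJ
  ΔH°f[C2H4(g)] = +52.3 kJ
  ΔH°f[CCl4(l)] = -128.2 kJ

Products: 2·(+52.3) + 1·(-128.2) = -23.6
Reactants: 1·(-124.2) + 4·(+0.0) + 3·(+0.0) + 1·(+0.0) = -124.2
ΔH°rxn = (-23.6) − (-124.2) = 100.6 kJ

ΔH°rxn = 100.6 kJ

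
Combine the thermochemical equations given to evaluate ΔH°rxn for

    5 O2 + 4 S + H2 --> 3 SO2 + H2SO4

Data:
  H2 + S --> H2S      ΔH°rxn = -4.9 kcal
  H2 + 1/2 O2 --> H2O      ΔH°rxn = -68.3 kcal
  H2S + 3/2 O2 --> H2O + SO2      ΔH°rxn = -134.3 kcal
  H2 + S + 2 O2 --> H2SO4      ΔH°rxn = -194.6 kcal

ΔH°rxn = -407.3 kcal

equation 1 × 3: (3)·(-4.9) = -14.7 kcal
equation 2 reversed and × 3: (-3)·(-68.3) = +204.9 kcal
equation 3 × 3 (×3 to match 3 SO2 in the target): (3)·(-134.3) = -402.9 kcal
equation 4 as written (H2SO4 already on the product side): -194.6 kcal
Combining the equations, ΔH°rxn = (3)·(-4.9) + (-3)·(-68.3) + (3)·(-134.3) + (1)·(-194.6) = -407.3 kcal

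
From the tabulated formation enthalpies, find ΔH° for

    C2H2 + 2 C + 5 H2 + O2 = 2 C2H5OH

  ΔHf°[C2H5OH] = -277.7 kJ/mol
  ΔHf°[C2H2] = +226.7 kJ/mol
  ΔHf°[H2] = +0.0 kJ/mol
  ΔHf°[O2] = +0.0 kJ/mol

Products: 2·(-277.7) = -555.4
Reactants: 1·(+226.7) + 2·(+0.0) + 5·(+0.0) + 1·(+0.0) = +226.7
ΔH° = (-555.4) − (+226.7) = -782.1 kJ/mol

ΔH° = -782.1 kJ/mol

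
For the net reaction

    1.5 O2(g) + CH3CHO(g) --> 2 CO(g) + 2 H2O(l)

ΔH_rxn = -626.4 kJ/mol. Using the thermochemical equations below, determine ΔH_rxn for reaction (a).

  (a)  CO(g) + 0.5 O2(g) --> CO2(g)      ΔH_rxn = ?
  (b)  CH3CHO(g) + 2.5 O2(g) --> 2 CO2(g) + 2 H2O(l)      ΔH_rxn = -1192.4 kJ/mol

(a) reversed and × 2: contributes −2·x
(b) as written: -1192.4 kJ/mol
-626.4 = (-1192.4) − 2·x
x = (-626.4 − (-1192.4)) / (-2) = -283.0 kJ/mol

ΔH_rxn = -283.0 kJ/mol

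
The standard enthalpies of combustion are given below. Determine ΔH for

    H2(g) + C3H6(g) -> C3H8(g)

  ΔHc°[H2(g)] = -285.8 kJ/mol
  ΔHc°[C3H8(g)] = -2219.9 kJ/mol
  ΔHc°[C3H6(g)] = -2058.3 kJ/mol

ΔH = -124.2 kJ/mol

Using ΔH = Σ nΔHc°(reactants) − Σ nΔHc°(products):
= [1·(-285.8) + 1·(-2058.3)] − [1·(-2219.9)]
= -124.2 kJ/mol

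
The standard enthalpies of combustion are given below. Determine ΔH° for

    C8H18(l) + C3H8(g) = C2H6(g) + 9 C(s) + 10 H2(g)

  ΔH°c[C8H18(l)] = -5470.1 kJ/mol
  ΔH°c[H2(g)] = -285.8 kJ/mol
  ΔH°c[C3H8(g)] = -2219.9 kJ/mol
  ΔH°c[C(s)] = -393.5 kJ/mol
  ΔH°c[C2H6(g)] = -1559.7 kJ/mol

With combustion enthalpies, reactants minus products:
= [1·(-5470.1) + 1·(-2219.9)] − [1·(-1559.7) + 9·(-393.5) + 10·(-285.8)]
= 269.2 kJ/mol

ΔH° = 269.2 kJ/mol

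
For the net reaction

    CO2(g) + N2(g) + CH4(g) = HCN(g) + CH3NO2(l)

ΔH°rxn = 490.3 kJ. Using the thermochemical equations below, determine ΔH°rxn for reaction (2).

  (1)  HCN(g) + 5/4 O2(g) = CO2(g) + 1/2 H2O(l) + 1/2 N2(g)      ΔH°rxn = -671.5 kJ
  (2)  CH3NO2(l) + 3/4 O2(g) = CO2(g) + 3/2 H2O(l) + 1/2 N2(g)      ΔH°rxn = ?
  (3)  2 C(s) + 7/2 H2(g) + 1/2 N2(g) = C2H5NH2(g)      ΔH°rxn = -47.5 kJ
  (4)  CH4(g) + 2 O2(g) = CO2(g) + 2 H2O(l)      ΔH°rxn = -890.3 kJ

(1) reversed (reverse to put HCN(g) on the product side): +671.5 kJ
(2) reversed (reverse to put CH3NO2(l) on the product side): contributes −x
(3): not needed (C(s) appears nowhere else).
(4) as written (CH4(g) already on the reactant side): -890.3 kJ
+490.3 = (+671.5) + (-890.3) − x
x = (+490.3 − (-218.8)) / (-1) = -709.1 kJ

ΔH°rxn = -709.1 kJ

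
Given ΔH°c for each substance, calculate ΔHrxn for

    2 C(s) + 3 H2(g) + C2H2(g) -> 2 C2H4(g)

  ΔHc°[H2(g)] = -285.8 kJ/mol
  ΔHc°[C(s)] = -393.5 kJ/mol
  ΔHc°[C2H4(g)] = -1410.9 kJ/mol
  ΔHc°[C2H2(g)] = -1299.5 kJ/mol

ΔHrxn = -122.1 kJ/mol

With combustion enthalpies, reactants minus products:
= [2·(-393.5) + 3·(-285.8) + 1·(-1299.5)] − [2·(-1410.9)]
= -122.1 kJ/mol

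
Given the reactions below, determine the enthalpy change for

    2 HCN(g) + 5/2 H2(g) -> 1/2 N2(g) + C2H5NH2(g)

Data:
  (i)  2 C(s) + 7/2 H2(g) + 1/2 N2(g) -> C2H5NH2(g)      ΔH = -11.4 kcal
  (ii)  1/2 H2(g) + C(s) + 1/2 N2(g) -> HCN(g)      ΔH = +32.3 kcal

ΔH = -76.0 kcal

(i) as written: -11.4 kcal
(ii) reversed and × 2: (-2)·(+32.3) = -64.6 kcal
ΔH = (-11.4) + (-64.6) = -76.0 kcal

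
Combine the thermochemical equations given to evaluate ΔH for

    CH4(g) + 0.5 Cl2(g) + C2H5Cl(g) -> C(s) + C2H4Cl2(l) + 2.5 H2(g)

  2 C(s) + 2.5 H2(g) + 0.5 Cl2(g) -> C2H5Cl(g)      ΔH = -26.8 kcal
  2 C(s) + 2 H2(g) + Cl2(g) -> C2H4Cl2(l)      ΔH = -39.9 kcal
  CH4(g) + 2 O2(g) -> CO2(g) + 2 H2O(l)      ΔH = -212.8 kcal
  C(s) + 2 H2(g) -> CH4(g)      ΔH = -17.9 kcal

equation 1 reversed: +26.8 kcal
equation 2 as written: -39.9 kcal
equation 3: not needed.
equation 4 reversed: +17.9 kcal
Combining the equations, ΔH = (+26.8) + (-39.9) + (+17.9) = 4.8 kcal

ΔH = 4.8 kcal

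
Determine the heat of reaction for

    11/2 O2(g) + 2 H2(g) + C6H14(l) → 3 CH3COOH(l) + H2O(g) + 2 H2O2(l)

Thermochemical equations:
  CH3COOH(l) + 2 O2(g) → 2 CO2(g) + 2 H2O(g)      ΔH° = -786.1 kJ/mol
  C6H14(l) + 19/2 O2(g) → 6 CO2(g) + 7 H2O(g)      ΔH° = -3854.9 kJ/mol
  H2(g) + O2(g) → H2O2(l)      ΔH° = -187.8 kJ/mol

ΔH° = -1872.2 kJ/mol

equation 1 reversed and × 3 (CH3COOH(l) must end up as a product; scale by 3 for the 3 CH3COOH(l)): (-3)·(-786.1) = +2358.3 kJ/mol
equation 2 as written (C6H14(l) already on the reactant side): -3854.9 kJ/mol
equation 3 × 2 (×2 to match 2 H2O2(l) in the target): (2)·(-187.8) = -375.6 kJ/mol
Since enthalpy is a state function, ΔH° = (-3)·(-786.1) + (1)·(-3854.9) + (2)·(-187.8) = -1872.2 kJ/mol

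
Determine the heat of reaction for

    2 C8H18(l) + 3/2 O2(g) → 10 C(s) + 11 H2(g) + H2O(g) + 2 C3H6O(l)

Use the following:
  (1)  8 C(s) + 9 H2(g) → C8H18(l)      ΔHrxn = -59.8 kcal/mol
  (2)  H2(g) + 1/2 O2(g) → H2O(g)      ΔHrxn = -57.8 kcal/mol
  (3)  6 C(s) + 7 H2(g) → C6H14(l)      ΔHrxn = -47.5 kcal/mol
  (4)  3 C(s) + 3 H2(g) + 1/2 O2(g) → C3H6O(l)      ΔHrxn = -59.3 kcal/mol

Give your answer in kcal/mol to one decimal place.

ΔHrxn = -56.8 kcal/mol

(1) reversed and × 2 (C8H18(l) must end up as a reactant; scale by 2 for the 2 C8H18(l)): (-2)·(-59.8) = +119.6 kcal/mol
(2) as written (H2O(g) already on the product side): -57.8 kcal/mol
(3): not needed (C6H14(l) appears nowhere else).
(4) × 2 (scale by 2 for the 2 C3H6O(l)): (2)·(-59.3) = -118.6 kcal/mol
Summing the manipulated equations, ΔHrxn = (+119.6) + (-57.8) + (-118.6) = -56.8 kcal/mol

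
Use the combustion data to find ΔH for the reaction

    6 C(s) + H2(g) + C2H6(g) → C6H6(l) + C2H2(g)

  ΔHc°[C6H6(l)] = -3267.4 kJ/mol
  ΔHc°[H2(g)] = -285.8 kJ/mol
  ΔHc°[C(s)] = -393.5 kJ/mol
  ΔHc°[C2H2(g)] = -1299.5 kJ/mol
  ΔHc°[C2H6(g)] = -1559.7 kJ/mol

ΔH = 360.4 kJ/mol

Using ΔH = Σ nΔHc°(reactants) − Σ nΔHc°(products):
= [6·(-393.5) + 1·(-285.8) + 1·(-1559.7)] − [1·(-3267.4) + 1·(-1299.5)]
= 360.4 kJ/mol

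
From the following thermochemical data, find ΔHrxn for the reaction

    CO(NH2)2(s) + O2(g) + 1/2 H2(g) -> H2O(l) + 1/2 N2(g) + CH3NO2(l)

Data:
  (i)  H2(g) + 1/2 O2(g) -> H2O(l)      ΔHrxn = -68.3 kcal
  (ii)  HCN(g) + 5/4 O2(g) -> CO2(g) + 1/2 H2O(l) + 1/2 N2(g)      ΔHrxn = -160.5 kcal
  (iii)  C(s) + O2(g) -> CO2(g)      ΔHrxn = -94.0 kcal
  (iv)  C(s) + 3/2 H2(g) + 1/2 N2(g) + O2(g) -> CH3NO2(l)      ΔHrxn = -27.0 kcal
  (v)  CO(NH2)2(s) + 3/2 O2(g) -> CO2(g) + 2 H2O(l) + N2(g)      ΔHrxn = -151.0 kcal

(i) reversed: +68.3 kcal
(ii): not needed.
(iii) reversed: +94.0 kcal
(iv) as written: -27.0 kcal
(v) as written: -151.0 kcal
Since enthalpy is a state function, ΔHrxn = (+68.3) + (+94.0) + (-27.0) + (-151.0) = -15.7 kcal

ΔHrxn = -15.7 kcal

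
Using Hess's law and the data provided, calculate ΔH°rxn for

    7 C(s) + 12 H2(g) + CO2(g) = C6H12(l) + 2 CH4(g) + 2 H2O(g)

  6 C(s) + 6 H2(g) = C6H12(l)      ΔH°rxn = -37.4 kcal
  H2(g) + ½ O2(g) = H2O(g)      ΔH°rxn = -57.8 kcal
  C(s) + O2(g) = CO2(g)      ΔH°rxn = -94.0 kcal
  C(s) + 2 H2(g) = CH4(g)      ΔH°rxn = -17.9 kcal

equation 1 as written (C6H12(l) already on the product side): -37.4 kcal
equation 2 × 2 (scale by 2 for the 2 H2O(g)): (2)·(-57.8) = -115.6 kcal
equation 3 reversed (reverse to put CO2(g) on the reactant side): +94.0 kcal
equation 4 × 2 (×2 to match 2 CH4(g) in the target): (2)·(-17.9) = -35.8 kcal
Summing the manipulated equations, ΔH°rxn = (-37.4) + (-115.6) + (+94.0) + (-35.8) = -94.8 kcal

ΔH°rxn = -94.8 kcal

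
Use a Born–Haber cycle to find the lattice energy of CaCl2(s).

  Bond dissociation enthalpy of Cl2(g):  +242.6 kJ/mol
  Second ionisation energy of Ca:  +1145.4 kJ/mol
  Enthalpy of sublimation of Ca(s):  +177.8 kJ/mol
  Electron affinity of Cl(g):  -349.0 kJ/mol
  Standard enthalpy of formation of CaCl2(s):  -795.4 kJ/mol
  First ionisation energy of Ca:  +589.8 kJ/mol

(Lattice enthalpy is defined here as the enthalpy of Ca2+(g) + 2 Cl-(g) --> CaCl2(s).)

U = -2253.0 kJ/mol

ΔHf° = 1·ΔHsub + 1·(ΣIE) + 1·D(Cl2) + 2·EA + U
-795.4 = 1·(+177.8) + 1·(+1735.2) + 1·(+242.6) + 2·(-349.0) + U
U = -795.4 − (+1457.6) = -2253.0 kJ/mol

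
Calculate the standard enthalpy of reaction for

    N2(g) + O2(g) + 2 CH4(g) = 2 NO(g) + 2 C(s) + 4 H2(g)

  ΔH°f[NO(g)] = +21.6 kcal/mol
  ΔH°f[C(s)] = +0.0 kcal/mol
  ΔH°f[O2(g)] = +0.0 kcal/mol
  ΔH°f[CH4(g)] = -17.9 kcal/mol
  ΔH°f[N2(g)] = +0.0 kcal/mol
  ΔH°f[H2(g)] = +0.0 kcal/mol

Products: 2·(+21.6) + 2·(+0.0) + 4·(+0.0) = +43.2
Reactants: 1·(+0.0) + 1·(+0.0) + 2·(-17.9) = -35.8
ΔHrxn = (+43.2) − (-35.8) = 79.0 kcal/mol

ΔHrxn = 79.0 kcal/mol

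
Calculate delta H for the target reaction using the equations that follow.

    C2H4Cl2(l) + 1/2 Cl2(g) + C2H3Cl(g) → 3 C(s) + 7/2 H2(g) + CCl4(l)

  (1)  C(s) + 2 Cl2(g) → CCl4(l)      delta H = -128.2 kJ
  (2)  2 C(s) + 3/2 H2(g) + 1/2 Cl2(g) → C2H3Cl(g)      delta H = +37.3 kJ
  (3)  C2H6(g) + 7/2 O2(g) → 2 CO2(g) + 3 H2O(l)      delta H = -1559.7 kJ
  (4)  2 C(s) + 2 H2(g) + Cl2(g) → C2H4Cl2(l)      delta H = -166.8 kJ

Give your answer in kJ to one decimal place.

(1) as written: -128.2 kJ
(2) reversed: -37.3 kJ
(3): not needed.
(4) reversed: +166.8 kJ
Combining the equations, delta H = (-128.2) + (-37.3) + (+166.8) = 1.3 kJ

delta H = 1.3 kJ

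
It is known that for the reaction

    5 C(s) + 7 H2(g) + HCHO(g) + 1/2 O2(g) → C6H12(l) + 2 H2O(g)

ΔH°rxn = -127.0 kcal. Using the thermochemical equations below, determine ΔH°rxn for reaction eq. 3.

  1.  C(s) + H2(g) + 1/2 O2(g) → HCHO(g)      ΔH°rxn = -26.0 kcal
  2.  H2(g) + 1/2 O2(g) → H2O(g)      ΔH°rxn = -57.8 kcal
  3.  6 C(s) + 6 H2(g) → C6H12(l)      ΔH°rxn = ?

eq. 1 reversed (HCHO(g) must end up as a reactant): +26.0 kcal
eq. 2 × 2 (scale by 2 for the 2 H2O(g)): (2)·(-57.8) = -115.6 kcal
eq. 3 as written (C6H12(l) already on the product side): contributes x
-127.0 = (+26.0) + (-115.6) + x
x = (-127.0 − (-89.6)) / (1) = -37.4 kcal

ΔH°rxn = -37.4 kcal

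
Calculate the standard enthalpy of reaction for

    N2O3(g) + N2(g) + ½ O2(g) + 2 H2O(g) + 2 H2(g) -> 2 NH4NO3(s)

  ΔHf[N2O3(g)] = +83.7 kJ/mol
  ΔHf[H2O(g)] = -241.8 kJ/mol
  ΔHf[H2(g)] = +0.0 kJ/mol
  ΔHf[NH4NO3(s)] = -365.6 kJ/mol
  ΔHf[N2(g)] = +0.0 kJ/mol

ΔHrxn = -331.3 kJ/mol

ΔH°rxn = Σ nΔHf°(products) − Σ nΔHf°(reactants).
Products: 2·(-365.6) = -731.2
Reactants: 1·(+83.7) + 1·(+0.0) + 1/2·(+0.0) + 2·(-241.8) + 2·(+0.0) = -399.9
ΔHrxn = (-731.2) − (-399.9) = -331.3 kJ/mol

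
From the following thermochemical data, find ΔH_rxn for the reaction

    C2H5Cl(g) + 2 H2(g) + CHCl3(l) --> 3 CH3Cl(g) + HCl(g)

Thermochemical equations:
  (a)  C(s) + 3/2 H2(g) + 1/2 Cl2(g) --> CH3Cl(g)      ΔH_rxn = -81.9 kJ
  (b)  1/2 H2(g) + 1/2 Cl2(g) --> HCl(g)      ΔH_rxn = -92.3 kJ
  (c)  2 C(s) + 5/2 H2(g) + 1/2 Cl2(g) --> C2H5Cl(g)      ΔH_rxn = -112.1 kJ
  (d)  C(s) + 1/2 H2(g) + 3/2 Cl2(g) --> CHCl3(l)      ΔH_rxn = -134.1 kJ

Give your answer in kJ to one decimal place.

(a) × 3 (scale by 3 for the 3 CH3Cl(g)): (3)·(-81.9) = -245.7 kJ
(b) as written (HCl(g) already on the product side): -92.3 kJ
(c) reversed (C2H5Cl(g) must end up as a reactant): +112.1 kJ
(d) reversed (CHCl3(l) must end up as a reactant): +134.1 kJ
Combining the equations, ΔH_rxn = (-245.7) + (-92.3) + (+112.1) + (+134.1) = -91.8 kJ

ΔH_rxn = -91.8 kJ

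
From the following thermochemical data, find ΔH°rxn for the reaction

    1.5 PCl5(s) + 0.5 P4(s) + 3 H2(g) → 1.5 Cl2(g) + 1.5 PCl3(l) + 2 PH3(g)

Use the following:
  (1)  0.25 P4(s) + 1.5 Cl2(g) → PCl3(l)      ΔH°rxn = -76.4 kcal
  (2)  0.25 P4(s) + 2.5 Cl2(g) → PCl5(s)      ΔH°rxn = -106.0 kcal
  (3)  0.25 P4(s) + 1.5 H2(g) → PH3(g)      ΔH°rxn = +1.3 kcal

ΔH°rxn = 47.0 kcal

(1) × 3/2: (3/2)·(-76.4) = -114.6 kcal
(2) reversed and × 3/2: (-3/2)·(-106.0) = +159.0 kcal
(3) × 2: (2)·(+1.3) = +2.6 kcal
Summing the manipulated equations, ΔH°rxn = (3/2)·(-76.4) + (-3/2)·(-106.0) + (2)·(+1.3) = 47.0 kcal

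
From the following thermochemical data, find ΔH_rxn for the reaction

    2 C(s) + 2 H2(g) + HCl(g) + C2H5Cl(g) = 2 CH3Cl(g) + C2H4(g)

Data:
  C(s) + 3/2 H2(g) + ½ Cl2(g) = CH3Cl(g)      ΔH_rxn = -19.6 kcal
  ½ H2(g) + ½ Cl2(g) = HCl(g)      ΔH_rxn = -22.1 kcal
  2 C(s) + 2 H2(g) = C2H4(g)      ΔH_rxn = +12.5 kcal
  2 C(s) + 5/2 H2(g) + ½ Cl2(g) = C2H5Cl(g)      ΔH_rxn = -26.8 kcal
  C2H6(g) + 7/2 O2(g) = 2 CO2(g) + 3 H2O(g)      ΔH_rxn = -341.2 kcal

equation 1 × 2: (2)·(-19.6) = -39.2 kcal
equation 2 reversed: +22.1 kcal
equation 3 as written: +12.5 kcal
equation 4 reversed: +26.8 kcal
equation 5: not needed.
By Hess's law, ΔH_rxn = (2)·(-19.6) + (-1)·(-22.1) + (1)·(+12.5) + (-1)·(-26.8) = 22.2 kcal

ΔH_rxn = 22.2 kcal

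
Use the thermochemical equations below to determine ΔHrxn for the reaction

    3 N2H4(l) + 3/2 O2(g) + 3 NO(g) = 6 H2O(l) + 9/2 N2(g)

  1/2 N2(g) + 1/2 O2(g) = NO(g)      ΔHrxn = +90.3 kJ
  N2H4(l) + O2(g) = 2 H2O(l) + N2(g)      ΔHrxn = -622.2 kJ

ΔHrxn = -2137.5 kJ

equation 1 reversed and × 3: (-3)·(+90.3) = -270.9 kJ
equation 2 × 3: (3)·(-622.2) = -1866.6 kJ
Since enthalpy is a state function, ΔHrxn = (-3)·(+90.3) + (3)·(-622.2) = -2137.5 kJ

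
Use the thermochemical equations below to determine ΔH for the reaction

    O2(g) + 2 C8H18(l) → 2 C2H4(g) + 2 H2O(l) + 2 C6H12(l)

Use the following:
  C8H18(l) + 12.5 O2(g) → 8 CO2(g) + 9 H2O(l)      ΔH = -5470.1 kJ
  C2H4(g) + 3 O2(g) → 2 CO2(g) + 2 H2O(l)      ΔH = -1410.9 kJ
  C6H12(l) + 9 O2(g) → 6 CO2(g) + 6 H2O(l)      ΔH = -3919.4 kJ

equation 1 × 2 (×2 to match 2 C8H18(l) in the target): (2)·(-5470.1) = -10940.2 kJ
equation 2 reversed and × 2 (C2H4(g) must end up as a product; scale by 2 for the 2 C2H4(g)): (-2)·(-1410.9) = +2821.8 kJ
equation 3 reversed and × 2 (reverse to put C6H12(l) on the product side; ×2 to match 2 C6H12(l) in the target): (-2)·(-3919.4) = +7838.8 kJ
ΔH = (2)·(-5470.1) + (-2)·(-1410.9) + (-2)·(-3919.4) = -279.6 kJ

ΔH = -279.6 kJ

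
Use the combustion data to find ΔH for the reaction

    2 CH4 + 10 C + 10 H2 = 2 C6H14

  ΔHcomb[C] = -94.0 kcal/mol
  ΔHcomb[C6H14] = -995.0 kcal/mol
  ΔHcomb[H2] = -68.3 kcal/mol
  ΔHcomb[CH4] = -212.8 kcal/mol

ΔH = -58.6 kcal/mol

With combustion enthalpies, reactants minus products:
= [2·(-212.8) + 10·(-94.0) + 10·(-68.3)] − [2·(-995.0)]
= -58.6 kcal/mol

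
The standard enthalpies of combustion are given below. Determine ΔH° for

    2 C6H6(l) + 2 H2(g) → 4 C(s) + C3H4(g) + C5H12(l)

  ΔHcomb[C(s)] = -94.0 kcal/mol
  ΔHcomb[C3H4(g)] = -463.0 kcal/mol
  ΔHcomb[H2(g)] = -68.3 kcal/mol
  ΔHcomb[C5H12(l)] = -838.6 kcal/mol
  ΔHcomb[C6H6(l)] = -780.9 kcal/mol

With combustion enthalpies, reactants minus products:
= [2·(-780.9) + 2·(-68.3)] − [4·(-94.0) + 1·(-463.0) + 1·(-838.6)]
= -20.8 kcal/mol

ΔH° = -20.8 kcal/mol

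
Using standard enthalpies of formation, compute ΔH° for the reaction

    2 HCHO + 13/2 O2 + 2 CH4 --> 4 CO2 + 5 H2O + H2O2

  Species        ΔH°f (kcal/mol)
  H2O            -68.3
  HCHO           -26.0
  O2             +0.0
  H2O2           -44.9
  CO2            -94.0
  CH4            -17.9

ΔH° = -674.6 kcal/mol

Products: 4·(-94.0) + 5·(-68.3) + 1·(-44.9) = -762.4
Reactants: 2·(-26.0) + 13/2·(+0.0) + 2·(-17.9) = -87.8
ΔH° = (-762.4) − (-87.8) = -674.6 kcal/mol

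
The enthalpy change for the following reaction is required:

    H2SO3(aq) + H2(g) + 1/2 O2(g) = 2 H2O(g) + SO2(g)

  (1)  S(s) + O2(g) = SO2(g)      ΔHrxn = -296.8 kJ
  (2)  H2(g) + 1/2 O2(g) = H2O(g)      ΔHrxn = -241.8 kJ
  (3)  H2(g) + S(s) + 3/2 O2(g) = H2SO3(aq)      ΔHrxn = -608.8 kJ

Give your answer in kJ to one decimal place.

ΔHrxn = -171.6 kJ

(1) as written: -296.8 kJ
(2) × 2: (2)·(-241.8) = -483.6 kJ
(3) reversed: +608.8 kJ
ΔHrxn = (1)·(-296.8) + (2)·(-241.8) + (-1)·(-608.8) = -171.6 kJ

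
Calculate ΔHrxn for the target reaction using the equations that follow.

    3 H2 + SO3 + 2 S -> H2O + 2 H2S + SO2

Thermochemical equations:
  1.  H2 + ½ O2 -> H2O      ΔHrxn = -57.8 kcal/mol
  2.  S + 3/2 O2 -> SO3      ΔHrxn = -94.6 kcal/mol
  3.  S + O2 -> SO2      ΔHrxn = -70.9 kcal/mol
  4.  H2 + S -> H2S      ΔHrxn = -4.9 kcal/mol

eq. 1 as written (H2O already on the product side): -57.8 kcal/mol
eq. 2 reversed (SO3 must end up as a reactant): +94.6 kcal/mol
eq. 3 as written (SO2 already on the product side): -70.9 kcal/mol
eq. 4 × 2 (scale by 2 for the 2 H2S): (2)·(-4.9) = -9.8 kcal/mol
Summing the manipulated equations, ΔHrxn = (1)·(-57.8) + (-1)·(-94.6) + (1)·(-70.9) + (2)·(-4.9) = -43.9 kcal/mol

ΔHrxn = -43.9 kcal/mol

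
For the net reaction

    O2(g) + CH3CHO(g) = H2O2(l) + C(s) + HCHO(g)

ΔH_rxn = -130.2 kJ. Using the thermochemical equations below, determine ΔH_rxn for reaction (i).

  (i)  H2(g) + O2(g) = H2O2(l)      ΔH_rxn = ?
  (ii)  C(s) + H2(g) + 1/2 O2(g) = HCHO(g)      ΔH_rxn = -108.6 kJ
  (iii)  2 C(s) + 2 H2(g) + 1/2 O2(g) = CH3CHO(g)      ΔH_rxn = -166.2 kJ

ΔH_rxn = -187.8 kJ

(i) as written: contributes x
(ii) as written: -108.6 kJ
(iii) reversed: +166.2 kJ
-130.2 = (-108.6) + (+166.2) + x
x = (-130.2 − (+57.6)) / (1) = -187.8 kJ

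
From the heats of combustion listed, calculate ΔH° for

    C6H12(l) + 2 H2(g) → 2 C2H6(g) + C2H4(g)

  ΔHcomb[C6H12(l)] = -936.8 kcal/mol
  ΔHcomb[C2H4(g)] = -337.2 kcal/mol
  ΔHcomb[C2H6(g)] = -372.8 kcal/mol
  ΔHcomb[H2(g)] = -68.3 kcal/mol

Using ΔH = Σ nΔHc°(reactants) − Σ nΔHc°(products):
= [1·(-936.8) + 2·(-68.3)] − [2·(-372.8) + 1·(-337.2)]
= 9.4 kcal/mol

ΔH° = 9.4 kcal/mol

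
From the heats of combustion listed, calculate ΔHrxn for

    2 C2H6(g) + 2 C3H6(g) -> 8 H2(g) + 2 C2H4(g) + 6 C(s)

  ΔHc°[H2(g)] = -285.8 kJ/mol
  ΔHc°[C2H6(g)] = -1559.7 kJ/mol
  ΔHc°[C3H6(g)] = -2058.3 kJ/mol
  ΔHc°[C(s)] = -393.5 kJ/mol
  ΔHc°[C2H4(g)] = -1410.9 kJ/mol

ΔHrxn = 233.2 kJ/mol

Using ΔH = Σ nΔHc°(reactants) − Σ nΔHc°(products):
= [2·(-1559.7) + 2·(-2058.3)] − [8·(-285.8) + 2·(-1410.9) + 6·(-393.5)]
= 233.2 kJ/mol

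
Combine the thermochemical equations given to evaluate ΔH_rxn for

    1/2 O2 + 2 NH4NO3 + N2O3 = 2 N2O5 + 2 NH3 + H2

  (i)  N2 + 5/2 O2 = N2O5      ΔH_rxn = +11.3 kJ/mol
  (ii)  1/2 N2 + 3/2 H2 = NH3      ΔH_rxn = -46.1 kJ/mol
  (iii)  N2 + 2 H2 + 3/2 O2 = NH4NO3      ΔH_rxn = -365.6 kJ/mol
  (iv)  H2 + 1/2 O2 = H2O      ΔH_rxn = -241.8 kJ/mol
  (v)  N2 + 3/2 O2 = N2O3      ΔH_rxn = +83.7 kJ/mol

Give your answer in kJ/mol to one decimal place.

(i) × 2: (2)·(+11.3) = +22.6 kJ/mol
(ii) × 2: (2)·(-46.1) = -92.2 kJ/mol
(iii) reversed and × 2: (-2)·(-365.6) = +731.2 kJ/mol
(iv): not needed.
(v) reversed: -83.7 kJ/mol
Summing the manipulated equations, ΔH_rxn = (+22.6) + (-92.2) + (+731.2) + (-83.7) = 577.9 kJ/mol

ΔH_rxn = 577.9 kJ/mol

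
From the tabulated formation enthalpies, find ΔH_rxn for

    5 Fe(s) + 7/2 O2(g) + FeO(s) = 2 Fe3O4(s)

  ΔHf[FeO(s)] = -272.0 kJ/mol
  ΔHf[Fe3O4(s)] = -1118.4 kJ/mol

Products: 2·(-1118.4) = -2236.8
Reactants: 5·(+0.0) + 7/2·(+0.0) + 1·(-272.0) = -272.0
ΔH_rxn = (-2236.8) − (-272.0) = -1964.8 kJ/mol

ΔH_rxn = -1964.8 kJ/mol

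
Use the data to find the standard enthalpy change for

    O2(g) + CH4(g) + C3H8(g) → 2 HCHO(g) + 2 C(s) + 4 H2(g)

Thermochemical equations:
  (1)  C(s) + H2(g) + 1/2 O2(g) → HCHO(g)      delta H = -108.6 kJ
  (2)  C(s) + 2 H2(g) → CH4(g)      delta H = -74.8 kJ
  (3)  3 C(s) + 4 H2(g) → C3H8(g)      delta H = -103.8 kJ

delta H = -38.6 kJ

(1) × 2 (scale by 2 for the 2 HCHO(g)): (2)·(-108.6) = -217.2 kJ
(2) reversed (reverse to put CH4(g) on the reactant side): +74.8 kJ
(3) reversed (reverse to put C3H8(g) on the reactant side): +103.8 kJ
By Hess's law, delta H = (2)·(-108.6) + (-1)·(-74.8) + (-1)·(-103.8) = -38.6 kJ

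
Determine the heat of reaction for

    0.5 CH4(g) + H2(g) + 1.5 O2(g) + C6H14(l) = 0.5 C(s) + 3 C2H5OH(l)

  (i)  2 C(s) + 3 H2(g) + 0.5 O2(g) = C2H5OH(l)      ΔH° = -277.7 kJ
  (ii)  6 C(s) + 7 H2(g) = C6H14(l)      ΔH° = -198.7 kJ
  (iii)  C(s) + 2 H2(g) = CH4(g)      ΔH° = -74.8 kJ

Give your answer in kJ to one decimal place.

(i) × 3: (3)·(-277.7) = -833.1 kJ
(ii) reversed: +198.7 kJ
(iii) reversed and × 1/2: (-1/2)·(-74.8) = +37.4 kJ
ΔH° = (-833.1) + (+198.7) + (+37.4) = -597.0 kJ

ΔH° = -597.0 kJ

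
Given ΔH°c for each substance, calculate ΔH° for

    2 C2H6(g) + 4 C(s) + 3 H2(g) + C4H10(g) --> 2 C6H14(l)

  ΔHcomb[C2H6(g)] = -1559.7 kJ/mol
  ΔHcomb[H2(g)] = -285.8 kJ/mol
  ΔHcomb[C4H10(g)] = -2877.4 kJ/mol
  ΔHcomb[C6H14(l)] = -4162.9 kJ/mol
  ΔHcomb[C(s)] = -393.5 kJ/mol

With combustion enthalpies, reactants minus products:
= [2·(-1559.7) + 4·(-393.5) + 3·(-285.8) + 1·(-2877.4)] − [2·(-4162.9)]
= -102.4 kJ/mol

ΔH° = -102.4 kJ/mol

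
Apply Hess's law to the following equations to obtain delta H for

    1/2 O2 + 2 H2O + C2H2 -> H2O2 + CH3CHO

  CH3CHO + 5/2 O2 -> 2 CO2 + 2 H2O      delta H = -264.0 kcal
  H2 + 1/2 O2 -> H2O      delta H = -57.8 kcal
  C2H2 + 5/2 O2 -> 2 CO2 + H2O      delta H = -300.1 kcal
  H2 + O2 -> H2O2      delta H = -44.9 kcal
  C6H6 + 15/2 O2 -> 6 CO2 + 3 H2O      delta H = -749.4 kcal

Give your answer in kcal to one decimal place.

delta H = -23.2 kcal

equation 1 reversed (reverse to put CH3CHO on the product side): +264.0 kcal
equation 2 reversed: +57.8 kcal
equation 3 as written (C2H2 already on the reactant side): -300.1 kcal
equation 4 as written (H2O2 already on the product side): -44.9 kcal
equation 5: not needed (C6H6 appears nowhere else).
Since enthalpy is a state function, delta H = (+264.0) + (+57.8) + (-300.1) + (-44.9) = -23.2 kcal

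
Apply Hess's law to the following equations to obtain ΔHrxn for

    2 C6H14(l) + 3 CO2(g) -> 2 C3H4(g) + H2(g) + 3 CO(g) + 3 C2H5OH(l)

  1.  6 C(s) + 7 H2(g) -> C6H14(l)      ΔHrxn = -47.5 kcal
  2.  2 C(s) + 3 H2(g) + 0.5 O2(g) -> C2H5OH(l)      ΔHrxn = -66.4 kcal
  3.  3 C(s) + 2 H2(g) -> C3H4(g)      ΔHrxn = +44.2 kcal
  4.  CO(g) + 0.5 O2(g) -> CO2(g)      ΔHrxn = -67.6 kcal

eq. 1 reversed and × 2: (-2)·(-47.5) = +95.0 kcal
eq. 2 × 3: (3)·(-66.4) = -199.2 kcal
eq. 3 × 2: (2)·(+44.2) = +88.4 kcal
eq. 4 reversed and × 3: (-3)·(-67.6) = +202.8 kcal
By Hess's law, ΔHrxn = (-2)·(-47.5) + (3)·(-66.4) + (2)·(+44.2) + (-3)·(-67.6) = 187.0 kcal

ΔHrxn = 187.0 kcal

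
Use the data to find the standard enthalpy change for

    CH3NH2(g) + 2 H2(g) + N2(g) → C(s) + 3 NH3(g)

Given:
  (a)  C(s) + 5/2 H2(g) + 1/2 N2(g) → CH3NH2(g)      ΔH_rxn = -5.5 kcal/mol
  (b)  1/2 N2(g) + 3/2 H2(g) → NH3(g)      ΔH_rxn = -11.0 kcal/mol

ΔH_rxn = -27.5 kcal/mol

(a) reversed (CH3NH2(g) must end up as a reactant): +5.5 kcal/mol
(b) × 3 (scale by 3 for the 3 NH3(g)): (3)·(-11.0) = -33.0 kcal/mol
Combining the equations, ΔH_rxn = (-1)·(-5.5) + (3)·(-11.0) = -27.5 kcal/mol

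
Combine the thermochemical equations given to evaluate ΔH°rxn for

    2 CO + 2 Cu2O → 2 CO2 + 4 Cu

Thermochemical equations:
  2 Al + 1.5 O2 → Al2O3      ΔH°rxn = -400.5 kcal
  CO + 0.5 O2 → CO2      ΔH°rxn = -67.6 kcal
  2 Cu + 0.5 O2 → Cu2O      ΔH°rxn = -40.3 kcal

ΔH°rxn = -54.6 kcal

equation 1: not needed (Al2O3 appears nowhere else).
equation 2 × 2 (×2 to match 2 CO in the target): (2)·(-67.6) = -135.2 kcal
equation 3 reversed and × 2 (Cu2O must end up as a reactant; scale by 2 for the 2 Cu2O): (-2)·(-40.3) = +80.6 kcal
Summing the manipulated equations, ΔH°rxn = (2)·(-67.6) + (-2)·(-40.3) = -54.6 kcal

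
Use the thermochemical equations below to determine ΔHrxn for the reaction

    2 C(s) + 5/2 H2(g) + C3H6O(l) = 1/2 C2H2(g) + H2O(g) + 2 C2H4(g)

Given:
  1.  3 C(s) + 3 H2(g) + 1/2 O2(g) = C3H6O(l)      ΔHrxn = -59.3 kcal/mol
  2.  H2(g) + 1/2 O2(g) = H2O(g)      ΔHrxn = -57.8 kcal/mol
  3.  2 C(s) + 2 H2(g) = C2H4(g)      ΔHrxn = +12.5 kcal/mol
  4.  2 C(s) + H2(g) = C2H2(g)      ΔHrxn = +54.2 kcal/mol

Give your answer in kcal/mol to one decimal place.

eq. 1 reversed: +59.3 kcal/mol
eq. 2 as written: -57.8 kcal/mol
eq. 3 × 2: (2)·(+12.5) = +25.0 kcal/mol
eq. 4 × 1/2: (1/2)·(+54.2) = +27.1 kcal/mol
By Hess's law, ΔHrxn = (-1)·(-59.3) + (1)·(-57.8) + (2)·(+12.5) + (1/2)·(+54.2) = 53.6 kcal/mol

ΔHrxn = 53.6 kcal/mol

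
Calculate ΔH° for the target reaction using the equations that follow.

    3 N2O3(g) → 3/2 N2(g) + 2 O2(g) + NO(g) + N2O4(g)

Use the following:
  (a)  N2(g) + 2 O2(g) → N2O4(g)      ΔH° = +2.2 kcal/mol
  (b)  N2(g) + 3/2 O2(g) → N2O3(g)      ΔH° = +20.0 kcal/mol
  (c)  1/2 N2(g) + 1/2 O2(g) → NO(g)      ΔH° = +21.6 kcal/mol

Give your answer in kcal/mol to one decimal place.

(a) as written (N2O4(g) already on the product side): +2.2 kcal/mol
(b) reversed and × 3 (reverse to put N2O3(g) on the reactant side; scale by 3 for the 3 N2O3(g)): (-3)·(+20.0) = -60.0 kcal/mol
(c) as written (NO(g) already on the product side): +21.6 kcal/mol
ΔH° = (1)·(+2.2) + (-3)·(+20.0) + (1)·(+21.6) = -36.2 kcal/mol

ΔH° = -36.2 kcal/mol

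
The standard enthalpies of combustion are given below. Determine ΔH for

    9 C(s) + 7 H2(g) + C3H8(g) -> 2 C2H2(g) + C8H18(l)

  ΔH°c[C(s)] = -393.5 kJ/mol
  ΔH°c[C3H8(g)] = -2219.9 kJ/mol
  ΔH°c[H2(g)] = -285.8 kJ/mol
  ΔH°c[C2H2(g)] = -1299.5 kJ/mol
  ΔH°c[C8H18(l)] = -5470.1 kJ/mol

ΔH = 307.1 kJ/mol

Using ΔH = Σ nΔHc°(reactants) − Σ nΔHc°(products):
= [9·(-393.5) + 7·(-285.8) + 1·(-2219.9)] − [2·(-1299.5) + 1·(-5470.1)]
= 307.1 kJ/mol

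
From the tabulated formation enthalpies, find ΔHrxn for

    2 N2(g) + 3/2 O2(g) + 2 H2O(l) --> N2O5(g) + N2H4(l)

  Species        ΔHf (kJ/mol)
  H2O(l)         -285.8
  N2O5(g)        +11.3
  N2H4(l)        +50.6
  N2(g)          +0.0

Products: 1·(+11.3) + 1·(+50.6) = +61.9
Reactants: 2·(+0.0) + 3/2·(+0.0) + 2·(-285.8) = -571.6
ΔHrxn = (+61.9) − (-571.6) = 633.5 kJ/mol

ΔHrxn = 633.5 kJ/mol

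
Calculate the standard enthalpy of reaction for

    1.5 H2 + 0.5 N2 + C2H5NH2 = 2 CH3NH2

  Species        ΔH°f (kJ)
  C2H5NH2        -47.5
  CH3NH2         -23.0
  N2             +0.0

Products: 2·(-23.0) = -46.0
Reactants: 3/2·(+0.0) + 1/2·(+0.0) + 1·(-47.5) = -47.5
ΔH°rxn = (-46.0) − (-47.5) = 1.5 kJ

ΔH°rxn = 1.5 kJ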